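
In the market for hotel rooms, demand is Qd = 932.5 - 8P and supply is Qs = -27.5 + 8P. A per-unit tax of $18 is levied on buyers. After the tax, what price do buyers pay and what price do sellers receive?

Buyers pay $69, sellers receive $51

Pre-tax equilibrium: P* = 60, Q* = 452.5.
Tax on buyers shifts demand to Qd = 932.5 − 8(P + 18) = 788.5 - 8P.
788.5 - 8P = -27.5 + 8P gives seller price Ps = 51; buyers pay Pb = 51 + 18 = 69.
New quantity: Q = 932.5 − 8(69) = 380.5.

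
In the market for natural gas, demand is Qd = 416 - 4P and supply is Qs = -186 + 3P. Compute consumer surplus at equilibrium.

Consumer surplus = 648

Equilibrium: 416 - 4P = -186 + 3P gives P* = 86, Q* = 72.
Demand choke price (Qd = 0): P = 104.
CS = ½(104 − 86)(72) = 648.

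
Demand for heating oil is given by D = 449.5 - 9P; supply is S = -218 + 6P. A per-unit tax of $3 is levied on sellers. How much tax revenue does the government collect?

Pre-tax equilibrium: P* = 44.5, Q* = 49.
Tax on sellers shifts supply to S = -218 + 6(P − 3) = -236 + 6P.
449.5 - 9P = -236 + 6P gives buyer price Pb = 45.7; sellers receive Ps = 45.7 − 3 = 42.7.
New quantity: Q = 449.5 − 9(45.7) = 38.2.
Revenue = 3 × 38.2 = 114.6.

Tax revenue = 114.6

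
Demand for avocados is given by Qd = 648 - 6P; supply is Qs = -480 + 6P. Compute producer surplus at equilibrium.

Producer surplus = 588

Equilibrium: 648 - 6P = -480 + 6P gives P* = 94, Q* = 84.
Supply starts at P = 80 (where Qs = 0).
PS = ½(94 − 80)(84) = 588.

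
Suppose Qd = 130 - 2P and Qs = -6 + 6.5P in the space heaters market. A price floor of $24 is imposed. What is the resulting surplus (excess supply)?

Equilibrium price would be P* = 16, so the floor at 24 binds.
At P = 24: Qd = 82, Qs = 150.
Surplus = 150 − 82 = 68.

Surplus = 68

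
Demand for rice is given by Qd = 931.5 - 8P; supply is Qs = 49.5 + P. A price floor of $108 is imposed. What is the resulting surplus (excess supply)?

Surplus = 90

Equilibrium price would be P* = 98, so the floor at 108 binds.
At P = 108: Qd = 67.5, Qs = 157.5.
Surplus = 157.5 − 67.5 = 90.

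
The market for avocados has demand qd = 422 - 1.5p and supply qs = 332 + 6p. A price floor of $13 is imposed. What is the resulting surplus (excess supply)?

Equilibrium price would be p* = 12, so the floor at 13 binds.
At p = 13: qd = 402.5, qs = 410.
Surplus = 410 − 402.5 = 7.5.

Surplus = 7.5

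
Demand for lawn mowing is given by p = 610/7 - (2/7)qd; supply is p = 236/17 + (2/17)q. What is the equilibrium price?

Set the two price expressions equal: 610/7 - (2/7)q = 236/17 + (2/17)q.
8718/119 = (48/119)q, so q* = 181.625.
p* = 610/7 − (2/7)(181.625) = 35.25.

p* = 35.25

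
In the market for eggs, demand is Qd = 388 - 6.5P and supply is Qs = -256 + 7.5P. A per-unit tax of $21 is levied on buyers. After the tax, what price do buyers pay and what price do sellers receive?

Buyers pay $57.25, sellers receive $36.25

Pre-tax equilibrium: P* = 46, Q* = 89.
Tax on buyers shifts demand to Qd = 388 − 6.5(P + 21) = 251.5 - 6.5P.
251.5 - 6.5P = -256 + 7.5P gives seller price Ps = 36.25; buyers pay Pb = 36.25 + 21 = 57.25.
New quantity: Q = 388 − 6.5(57.25) = 15.875.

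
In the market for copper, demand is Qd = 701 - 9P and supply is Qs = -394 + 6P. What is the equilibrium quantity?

Q* = 44

Set Qd = Qs: 701 - 9P = -394 + 6P.
1095 = 15P, so P* = 73.
Q* = 701 − 9(73) = 44.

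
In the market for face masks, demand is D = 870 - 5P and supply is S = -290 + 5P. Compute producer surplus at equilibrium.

Equilibrium: 870 - 5P = -290 + 5P gives P* = 116, Q* = 290.
Supply starts at P = 58 (where S = 0).
PS = ½(116 − 58)(290) = 8410.

Producer surplus = 8410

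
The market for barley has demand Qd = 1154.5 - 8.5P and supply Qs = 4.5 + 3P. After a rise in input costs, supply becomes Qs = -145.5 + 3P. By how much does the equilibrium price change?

ΔP = 300/23

Original equilibrium: P* = 100, Q* = 304.5.
New equilibrium: 1154.5 - 8.5P = -145.5 + 3P, so 1300 = 11.5P and P' = 2600/23; Q' = 1154.5 − 8.5(2600/23) = 8907/46.
Change in price: 2600/23 − 100 = 300/23.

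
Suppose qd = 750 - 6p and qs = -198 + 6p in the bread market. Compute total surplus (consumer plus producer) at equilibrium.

Equilibrium: 750 - 6p = -198 + 6p gives p* = 79, q* = 276.
Demand choke price: p = 125; supply starts at p = 33.
CS = ½(125 − 79)(276) = 6348; PS = ½(79 − 33)(276) = 6348.

Total surplus = 12696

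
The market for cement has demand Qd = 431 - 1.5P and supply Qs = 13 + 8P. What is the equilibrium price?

Set Qd = Qs: 431 - 1.5P = 13 + 8P.
418 = 9.5P, so P* = 44.
Q* = 431 − 1.5(44) = 365.

P* = 44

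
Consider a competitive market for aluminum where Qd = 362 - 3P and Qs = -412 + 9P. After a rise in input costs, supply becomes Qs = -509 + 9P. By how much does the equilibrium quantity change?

ΔQ = -24.25

Original equilibrium: P* = 64.5, Q* = 168.5.
New equilibrium: 362 - 3P = -509 + 9P, so 871 = 12P and P' = 871/12; Q' = 362 − 3(871/12) = 144.25.
Change in quantity: 144.25 − 168.5 = -24.25.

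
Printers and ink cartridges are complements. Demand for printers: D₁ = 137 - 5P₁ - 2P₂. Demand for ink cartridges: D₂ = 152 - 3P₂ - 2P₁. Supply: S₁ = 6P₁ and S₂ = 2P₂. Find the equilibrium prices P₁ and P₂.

Market 1: 137 - 5P₁ - 2P₂ = 6P₁ → 11P₁ + 2P₂ = 137.
Market 2: 5P₂ + 2P₁ = 152.
Eliminating P₂: 5×(1) − 2×(2) gives 51P₁ = 381, so P₁ = 127/17.
Back-substitute into (2): P₂ = (152 − 2×127/17) / 5 = 466/17.

P₁ = 127/17, P₂ = 466/17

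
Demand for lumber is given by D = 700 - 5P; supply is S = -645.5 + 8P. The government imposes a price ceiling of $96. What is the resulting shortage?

Shortage = 97.5

Equilibrium price would be P* = 103.5, so the ceiling at 96 binds.
At P = 96: D = 700 − 5(96) = 220, S = -645.5 + 8(96) = 122.5.
Shortage = 220 − 122.5 = 97.5.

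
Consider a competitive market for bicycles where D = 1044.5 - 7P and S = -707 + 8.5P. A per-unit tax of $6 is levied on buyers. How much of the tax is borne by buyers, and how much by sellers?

Buyers bear 102/31, sellers bear 84/31

Pre-tax equilibrium: P* = 113, Q* = 253.5.
Tax on buyers shifts demand to D = 1044.5 − 7(P + 6) = 1002.5 - 7P.
1002.5 - 7P = -707 + 8.5P gives seller price Ps = 3419/31; buyers pay Pb = 3419/31 + 6 = 3605/31.
New quantity: Q = 1044.5 − 7(3605/31) = 14289/62.
Buyer burden = 3605/31 − 113 = 102/31; seller burden = 113 − 3419/31 = 84/31.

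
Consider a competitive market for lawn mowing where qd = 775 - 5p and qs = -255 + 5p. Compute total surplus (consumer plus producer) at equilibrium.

Total surplus = 13520

Equilibrium: 775 - 5p = -255 + 5p gives p* = 103, q* = 260.
Demand choke price: p = 155; supply starts at p = 51.
CS = ½(155 − 103)(260) = 6760; PS = ½(103 − 51)(260) = 6760.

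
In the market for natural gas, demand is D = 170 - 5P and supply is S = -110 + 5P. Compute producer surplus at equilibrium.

Producer surplus = 90

Equilibrium: 170 - 5P = -110 + 5P gives P* = 28, Q* = 30.
Supply starts at P = 22 (where S = 0).
PS = ½(28 − 22)(30) = 90.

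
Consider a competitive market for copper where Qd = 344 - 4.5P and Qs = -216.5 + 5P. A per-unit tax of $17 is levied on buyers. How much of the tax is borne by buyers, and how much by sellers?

Pre-tax equilibrium: P* = 59, Q* = 78.5.
Tax on buyers shifts demand to Qd = 344 − 4.5(P + 17) = 267.5 - 4.5P.
267.5 - 4.5P = -216.5 + 5P gives seller price Ps = 968/19; buyers pay Pb = 968/19 + 17 = 1291/19.
New quantity: Q = 344 − 4.5(1291/19) = 1453/38.
Buyer burden = 1291/19 − 59 = 170/19; seller burden = 59 − 968/19 = 153/19.

Buyers bear 170/19, sellers bear 153/19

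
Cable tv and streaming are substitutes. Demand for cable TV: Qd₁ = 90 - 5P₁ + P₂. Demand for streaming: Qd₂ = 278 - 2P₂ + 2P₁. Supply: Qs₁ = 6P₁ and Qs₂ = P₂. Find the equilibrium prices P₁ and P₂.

Market 1: 90 - 5P₁ + P₂ = 6P₁ → 11P₁ - P₂ = 90.
Market 2: 3P₂ - 2P₁ = 278.
Eliminating P₂: 3×(1) + 1×(2) gives 31P₁ = 548, so P₁ = 548/31.
Back-substitute into (2): P₂ = (278 + 2×548/31) / 3 = 3238/31.

P₁ = 548/31, P₂ = 3238/31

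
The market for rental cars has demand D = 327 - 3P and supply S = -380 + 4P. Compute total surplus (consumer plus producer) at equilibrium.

Total surplus = 168

Equilibrium: 327 - 3P = -380 + 4P gives P* = 101, Q* = 24.
Demand choke price: P = 109; supply starts at P = 95.
CS = ½(109 − 101)(24) = 96; PS = ½(101 − 95)(24) = 72.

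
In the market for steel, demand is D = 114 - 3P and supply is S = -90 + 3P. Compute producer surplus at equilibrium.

Producer surplus = 24

Equilibrium: 114 - 3P = -90 + 3P gives P* = 34, Q* = 12.
Supply starts at P = 30 (where S = 0).
PS = ½(34 − 30)(12) = 24.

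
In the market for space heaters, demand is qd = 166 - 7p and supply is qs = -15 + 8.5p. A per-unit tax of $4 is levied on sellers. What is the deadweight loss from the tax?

Deadweight loss = 952/31

Pre-tax equilibrium: p* = 362/31, q* = 2612/31.
Tax on sellers shifts supply to qs = -15 + 8.5(p − 4) = -49 + 8.5p.
166 - 7p = -49 + 8.5p gives buyer price pb = 430/31; sellers receive ps = 430/31 − 4 = 306/31.
New quantity: q = 166 − 7(430/31) = 2136/31.
DWL = ½ × 4 × (2612/31 − 2136/31) = 952/31.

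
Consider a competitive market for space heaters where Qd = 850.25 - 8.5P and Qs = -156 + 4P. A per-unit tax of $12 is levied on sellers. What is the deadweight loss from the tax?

Deadweight loss = 195.84

Pre-tax equilibrium: P* = 80.5, Q* = 166.
Tax on sellers shifts supply to Qs = -156 + 4(P − 12) = -204 + 4P.
850.25 - 8.5P = -204 + 4P gives buyer price Pb = 84.34; sellers receive Ps = 84.34 − 12 = 72.34.
New quantity: Q = 850.25 − 8.5(84.34) = 133.36.
DWL = ½ × 12 × (166 − 133.36) = 195.84.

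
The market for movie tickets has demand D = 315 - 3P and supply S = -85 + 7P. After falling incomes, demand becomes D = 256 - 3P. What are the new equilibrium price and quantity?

Original equilibrium: P* = 40, Q* = 195.
New equilibrium: 256 - 3P = -85 + 7P, so 341 = 10P and P' = 34.1; Q' = 256 − 3(34.1) = 153.7.

P' = 34.1, Q' = 153.7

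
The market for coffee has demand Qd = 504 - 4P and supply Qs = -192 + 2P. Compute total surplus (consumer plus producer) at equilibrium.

Equilibrium: 504 - 4P = -192 + 2P gives P* = 116, Q* = 40.
Demand choke price: P = 126; supply starts at P = 96.
CS = ½(126 − 116)(40) = 200; PS = ½(116 − 96)(40) = 400.

Total surplus = 600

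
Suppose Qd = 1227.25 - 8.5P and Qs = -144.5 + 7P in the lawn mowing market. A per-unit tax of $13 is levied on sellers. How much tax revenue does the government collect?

Tax revenue = 171314/31

Pre-tax equilibrium: P* = 88.5, Q* = 475.
Tax on sellers shifts supply to Qs = -144.5 + 7(P − 13) = -235.5 + 7P.
1227.25 - 8.5P = -235.5 + 7P gives buyer price Pb = 5851/62; sellers receive Ps = 5851/62 − 13 = 5045/62.
New quantity: Q = 1227.25 − 8.5(5851/62) = 13178/31.
Revenue = 13 × 13178/31 = 171314/31.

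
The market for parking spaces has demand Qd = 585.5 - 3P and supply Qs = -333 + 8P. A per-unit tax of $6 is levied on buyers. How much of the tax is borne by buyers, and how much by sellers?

Buyers bear 48/11, sellers bear 18/11

Pre-tax equilibrium: P* = 83.5, Q* = 335.
Tax on buyers shifts demand to Qd = 585.5 − 3(P + 6) = 567.5 - 3P.
567.5 - 3P = -333 + 8P gives seller price Ps = 1801/22; buyers pay Pb = 1801/22 + 6 = 1933/22.
New quantity: Q = 585.5 − 3(1933/22) = 3541/11.
Buyer burden = 1933/22 − 83.5 = 48/11; seller burden = 83.5 − 1801/22 = 18/11.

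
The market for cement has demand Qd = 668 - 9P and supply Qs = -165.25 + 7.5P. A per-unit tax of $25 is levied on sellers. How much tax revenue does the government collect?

Pre-tax equilibrium: P* = 50.5, Q* = 213.5.
Tax on sellers shifts supply to Qs = -165.25 + 7.5(P − 25) = -352.75 + 7.5P.
668 - 9P = -352.75 + 7.5P gives buyer price Pb = 1361/22; sellers receive Ps = 1361/22 − 25 = 811/22.
New quantity: Q = 668 − 9(1361/22) = 2447/22.
Revenue = 25 × 2447/22 = 61175/22.

Tax revenue = 61175/22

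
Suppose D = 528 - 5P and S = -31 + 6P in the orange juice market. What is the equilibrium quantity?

Set D = S: 528 - 5P = -31 + 6P.
559 = 11P, so P* = 559/11.
Q* = 528 − 5(559/11) = 3013/11.

Q* = 3013/11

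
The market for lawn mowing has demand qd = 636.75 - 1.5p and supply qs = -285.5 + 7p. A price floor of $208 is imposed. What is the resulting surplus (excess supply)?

Surplus = 845.75

Equilibrium price would be p* = 108.5, so the floor at 208 binds.
At p = 208: qd = 324.75, qs = 1170.5.
Surplus = 1170.5 − 324.75 = 845.75.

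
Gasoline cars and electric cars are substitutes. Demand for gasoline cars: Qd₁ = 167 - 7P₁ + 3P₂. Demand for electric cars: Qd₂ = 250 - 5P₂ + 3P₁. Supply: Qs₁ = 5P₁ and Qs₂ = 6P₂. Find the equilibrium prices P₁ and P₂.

P₁ = 2587/123, P₂ = 1167/41

Market 1: 167 - 7P₁ + 3P₂ = 5P₁ → 12P₁ - 3P₂ = 167.
Market 2: 11P₂ - 3P₁ = 250.
Eliminating P₂: 11×(1) + 3×(2) gives 123P₁ = 2587, so P₁ = 2587/123.
Back-substitute into (2): P₂ = (250 + 3×2587/123) / 11 = 1167/41.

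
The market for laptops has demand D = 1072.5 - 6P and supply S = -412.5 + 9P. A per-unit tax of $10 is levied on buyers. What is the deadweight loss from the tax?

Deadweight loss = 180

Pre-tax equilibrium: P* = 99, Q* = 478.5.
Tax on buyers shifts demand to D = 1072.5 − 6(P + 10) = 1012.5 - 6P.
1012.5 - 6P = -412.5 + 9P gives seller price Ps = 95; buyers pay Pb = 95 + 10 = 105.
New quantity: Q = 1072.5 − 6(105) = 442.5.
DWL = ½ × 10 × (478.5 − 442.5) = 180.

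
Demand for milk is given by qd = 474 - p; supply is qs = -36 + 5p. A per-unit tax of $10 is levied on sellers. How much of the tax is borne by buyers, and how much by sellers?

Buyers bear 25/3, sellers bear 5/3

Pre-tax equilibrium: p* = 85, q* = 389.
Tax on sellers shifts supply to qs = -36 + 5(p − 10) = -86 + 5p.
474 - p = -86 + 5p gives buyer price pb = 280/3; sellers receive ps = 280/3 − 10 = 250/3.
New quantity: q = 474 − 1(280/3) = 1142/3.
Buyer burden = 280/3 − 85 = 25/3; seller burden = 85 − 250/3 = 5/3.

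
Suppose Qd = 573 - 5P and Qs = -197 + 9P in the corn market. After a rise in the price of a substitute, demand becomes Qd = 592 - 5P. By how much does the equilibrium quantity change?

Original equilibrium: P* = 55, Q* = 298.
New equilibrium: 592 - 5P = -197 + 9P, so 789 = 14P and P' = 789/14; Q' = 592 − 5(789/14) = 4343/14.
Change in quantity: 4343/14 − 298 = 171/14.

ΔQ = 171/14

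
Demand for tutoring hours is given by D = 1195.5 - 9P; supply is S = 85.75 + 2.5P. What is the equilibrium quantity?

Q* = 327

Set D = S: 1195.5 - 9P = 85.75 + 2.5P.
1109.75 = 11.5P, so P* = 96.5.
Q* = 1195.5 − 9(96.5) = 327.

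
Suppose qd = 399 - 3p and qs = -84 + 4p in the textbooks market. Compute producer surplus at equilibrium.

Producer surplus = 4608

Equilibrium: 399 - 3p = -84 + 4p gives p* = 69, q* = 192.
Supply starts at p = 21 (where qs = 0).
PS = ½(69 − 21)(192) = 4608.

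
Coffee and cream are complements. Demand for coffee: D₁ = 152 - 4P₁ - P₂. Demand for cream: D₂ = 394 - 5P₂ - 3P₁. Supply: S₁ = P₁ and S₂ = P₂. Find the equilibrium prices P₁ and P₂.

P₁ = 518/27, P₂ = 1514/27

Market 1: 152 - 4P₁ - P₂ = P₁ → 5P₁ + P₂ = 152.
Market 2: 6P₂ + 3P₁ = 394.
Eliminating P₂: 6×(1) − 1×(2) gives 27P₁ = 518, so P₁ = 518/27.
Back-substitute into (2): P₂ = (394 − 3×518/27) / 6 = 1514/27.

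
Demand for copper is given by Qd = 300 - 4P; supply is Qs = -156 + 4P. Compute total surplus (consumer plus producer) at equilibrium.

Total surplus = 1296

Equilibrium: 300 - 4P = -156 + 4P gives P* = 57, Q* = 72.
Demand choke price: P = 75; supply starts at P = 39.
CS = ½(75 − 57)(72) = 648; PS = ½(57 − 39)(72) = 648.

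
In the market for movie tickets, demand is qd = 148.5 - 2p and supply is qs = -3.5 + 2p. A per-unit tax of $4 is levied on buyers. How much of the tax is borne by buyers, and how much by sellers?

Pre-tax equilibrium: p* = 38, q* = 72.5.
Tax on buyers shifts demand to qd = 148.5 − 2(p + 4) = 140.5 - 2p.
140.5 - 2p = -3.5 + 2p gives seller price ps = 36; buyers pay pb = 36 + 4 = 40.
New quantity: q = 148.5 − 2(40) = 68.5.
Buyer burden = 40 − 38 = 2; seller burden = 38 − 36 = 2.

Buyers bear $2, sellers bear $2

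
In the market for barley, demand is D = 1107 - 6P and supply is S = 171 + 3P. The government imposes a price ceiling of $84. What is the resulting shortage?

Equilibrium price would be P* = 104, so the ceiling at 84 binds.
At P = 84: D = 1107 − 6(84) = 603, S = 171 + 3(84) = 423.
Shortage = 603 − 423 = 180.

Shortage = 180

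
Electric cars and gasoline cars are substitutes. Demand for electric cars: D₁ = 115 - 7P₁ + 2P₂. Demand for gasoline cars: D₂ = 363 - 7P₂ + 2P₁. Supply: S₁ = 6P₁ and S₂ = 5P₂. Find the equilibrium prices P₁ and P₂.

Market 1: 115 - 7P₁ + 2P₂ = 6P₁ → 13P₁ - 2P₂ = 115.
Market 2: 12P₂ - 2P₁ = 363.
Eliminating P₂: 12×(1) + 2×(2) gives 152P₁ = 2106, so P₁ = 1053/76.
Back-substitute into (2): P₂ = (363 + 2×1053/76) / 12 = 4949/152.

P₁ = 1053/76, P₂ = 4949/152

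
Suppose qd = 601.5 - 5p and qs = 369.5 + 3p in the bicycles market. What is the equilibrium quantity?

Set qd = qs: 601.5 - 5p = 369.5 + 3p.
232 = 8p, so p* = 29.
q* = 601.5 − 5(29) = 456.5.

q* = 456.5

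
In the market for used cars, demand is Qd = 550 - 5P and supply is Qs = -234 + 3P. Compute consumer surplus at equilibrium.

Equilibrium: 550 - 5P = -234 + 3P gives P* = 98, Q* = 60.
Demand choke price (Qd = 0): P = 110.
CS = ½(110 − 98)(60) = 360.

Consumer surplus = 360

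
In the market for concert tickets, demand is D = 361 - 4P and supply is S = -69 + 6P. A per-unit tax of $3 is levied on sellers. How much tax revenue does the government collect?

Tax revenue = 545.4

Pre-tax equilibrium: P* = 43, Q* = 189.
Tax on sellers shifts supply to S = -69 + 6(P − 3) = -87 + 6P.
361 - 4P = -87 + 6P gives buyer price Pb = 44.8; sellers receive Ps = 44.8 − 3 = 41.8.
New quantity: Q = 361 − 4(44.8) = 181.8.
Revenue = 3 × 181.8 = 545.4.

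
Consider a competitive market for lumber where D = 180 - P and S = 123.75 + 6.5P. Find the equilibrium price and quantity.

Set D = S: 180 - P = 123.75 + 6.5P.
56.25 = 7.5P, so P* = 7.5.
Q* = 180 − 1(7.5) = 172.5.

P* = 7.5, Q* = 172.5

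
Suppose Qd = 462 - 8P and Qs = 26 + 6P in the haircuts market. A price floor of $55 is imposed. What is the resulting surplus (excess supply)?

Surplus = 334

Equilibrium price would be P* = 218/7, so the floor at 55 binds.
At P = 55: Qd = 22, Qs = 356.
Surplus = 356 − 22 = 334.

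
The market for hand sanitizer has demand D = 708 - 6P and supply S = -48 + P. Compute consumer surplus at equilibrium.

Consumer surplus = 300

Equilibrium: 708 - 6P = -48 + P gives P* = 108, Q* = 60.
Demand choke price (D = 0): P = 118.
CS = ½(118 − 108)(60) = 300.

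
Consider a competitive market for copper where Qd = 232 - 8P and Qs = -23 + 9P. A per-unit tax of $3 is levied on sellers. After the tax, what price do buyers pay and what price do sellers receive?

Pre-tax equilibrium: P* = 15, Q* = 112.
Tax on sellers shifts supply to Qs = -23 + 9(P − 3) = -50 + 9P.
232 - 8P = -50 + 9P gives buyer price Pb = 282/17; sellers receive Ps = 282/17 − 3 = 231/17.
New quantity: Q = 232 − 8(282/17) = 1688/17.

Buyers pay 282/17, sellers receive 231/17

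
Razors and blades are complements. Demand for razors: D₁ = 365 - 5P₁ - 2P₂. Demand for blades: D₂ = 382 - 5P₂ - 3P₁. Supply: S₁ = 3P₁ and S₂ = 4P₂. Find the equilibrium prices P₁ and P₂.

Market 1: 365 - 5P₁ - 2P₂ = 3P₁ → 8P₁ + 2P₂ = 365.
Market 2: 9P₂ + 3P₁ = 382.
Eliminating P₂: 9×(1) − 2×(2) gives 66P₁ = 2521, so P₁ = 2521/66.
Back-substitute into (2): P₂ = (382 − 3×2521/66) / 9 = 1961/66.

P₁ = 2521/66, P₂ = 1961/66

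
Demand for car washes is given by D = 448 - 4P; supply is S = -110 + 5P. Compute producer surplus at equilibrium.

Equilibrium: 448 - 4P = -110 + 5P gives P* = 62, Q* = 200.
Supply starts at P = 22 (where S = 0).
PS = ½(62 − 22)(200) = 4000.

Producer surplus = 4000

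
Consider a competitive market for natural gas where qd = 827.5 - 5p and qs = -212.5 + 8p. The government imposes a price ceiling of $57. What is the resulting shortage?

Equilibrium price would be p* = 80, so the ceiling at 57 binds.
At p = 57: qd = 827.5 − 5(57) = 542.5, qs = -212.5 + 8(57) = 243.5.
Shortage = 542.5 − 243.5 = 299.

Shortage = 299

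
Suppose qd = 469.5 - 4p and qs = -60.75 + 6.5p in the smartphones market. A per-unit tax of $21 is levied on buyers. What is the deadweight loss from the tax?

Pre-tax equilibrium: p* = 50.5, q* = 267.5.
Tax on buyers shifts demand to qd = 469.5 − 4(p + 21) = 385.5 - 4p.
385.5 - 4p = -60.75 + 6.5p gives seller price ps = 42.5; buyers pay pb = 42.5 + 21 = 63.5.
New quantity: q = 469.5 − 4(63.5) = 215.5.
DWL = ½ × 21 × (267.5 − 215.5) = 546.

Deadweight loss = 546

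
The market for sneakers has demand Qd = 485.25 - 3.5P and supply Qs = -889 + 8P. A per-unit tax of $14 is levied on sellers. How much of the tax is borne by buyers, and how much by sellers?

Buyers bear 224/23, sellers bear 98/23

Pre-tax equilibrium: P* = 119.5, Q* = 67.
Tax on sellers shifts supply to Qs = -889 + 8(P − 14) = -1001 + 8P.
485.25 - 3.5P = -1001 + 8P gives buyer price Pb = 5945/46; sellers receive Ps = 5945/46 − 14 = 5301/46.
New quantity: Q = 485.25 − 3.5(5945/46) = 757/23.
Buyer burden = 5945/46 − 119.5 = 224/23; seller burden = 119.5 − 5301/46 = 98/23.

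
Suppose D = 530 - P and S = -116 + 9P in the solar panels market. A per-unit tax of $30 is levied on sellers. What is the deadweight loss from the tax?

Deadweight loss = 405

Pre-tax equilibrium: P* = 64.6, Q* = 465.4.
Tax on sellers shifts supply to S = -116 + 9(P − 30) = -386 + 9P.
530 - P = -386 + 9P gives buyer price Pb = 91.6; sellers receive Ps = 91.6 − 30 = 61.6.
New quantity: Q = 530 − 1(91.6) = 438.4.
DWL = ½ × 30 × (465.4 − 438.4) = 405.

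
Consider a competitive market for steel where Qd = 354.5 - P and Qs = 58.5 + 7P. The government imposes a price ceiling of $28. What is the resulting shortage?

Shortage = 72

Equilibrium price would be P* = 37, so the ceiling at 28 binds.
At P = 28: Qd = 354.5 − 1(28) = 326.5, Qs = 58.5 + 7(28) = 254.5.
Shortage = 326.5 − 254.5 = 72.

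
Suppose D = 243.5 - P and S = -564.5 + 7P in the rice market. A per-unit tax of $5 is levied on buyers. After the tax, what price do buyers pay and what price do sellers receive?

Pre-tax equilibrium: P* = 101, Q* = 142.5.
Tax on buyers shifts demand to D = 243.5 − 1(P + 5) = 238.5 - P.
238.5 - P = -564.5 + 7P gives seller price Ps = 100.375; buyers pay Pb = 100.375 + 5 = 105.375.
New quantity: Q = 243.5 − 1(105.375) = 138.125.

Buyers pay $105.375, sellers receive $100.375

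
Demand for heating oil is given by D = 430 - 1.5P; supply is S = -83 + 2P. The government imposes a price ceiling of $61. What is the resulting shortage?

Equilibrium price would be P* = 1026/7, so the ceiling at 61 binds.
At P = 61: D = 430 − 1.5(61) = 338.5, S = -83 + 2(61) = 39.
Shortage = 338.5 − 39 = 299.5.

Shortage = 299.5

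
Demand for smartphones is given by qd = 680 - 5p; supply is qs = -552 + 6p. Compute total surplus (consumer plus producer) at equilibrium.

Equilibrium: 680 - 5p = -552 + 6p gives p* = 112, q* = 120.
Demand choke price: p = 136; supply starts at p = 92.
CS = ½(136 − 112)(120) = 1440; PS = ½(112 − 92)(120) = 1200.

Total surplus = 2640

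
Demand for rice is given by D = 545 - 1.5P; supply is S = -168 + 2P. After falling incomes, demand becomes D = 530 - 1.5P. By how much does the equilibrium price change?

ΔP = -30/7

Original equilibrium: P* = 1426/7, Q* = 1676/7.
New equilibrium: 530 - 1.5P = -168 + 2P, so 698 = 3.5P and P' = 1396/7; Q' = 530 − 1.5(1396/7) = 1616/7.
Change in price: 1396/7 − 1426/7 = -30/7.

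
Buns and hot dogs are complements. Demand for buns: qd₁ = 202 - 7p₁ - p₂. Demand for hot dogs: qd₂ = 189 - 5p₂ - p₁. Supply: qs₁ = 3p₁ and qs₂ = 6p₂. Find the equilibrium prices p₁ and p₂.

Market 1: 202 - 7p₁ - p₂ = 3p₁ → 10p₁ + p₂ = 202.
Market 2: 11p₂ + p₁ = 189.
Eliminating p₂: 11×(1) − 1×(2) gives 109p₁ = 2033, so p₁ = 2033/109.
Back-substitute into (2): p₂ = (189 − 1×2033/109) / 11 = 1688/109.

p₁ = 2033/109, p₂ = 1688/109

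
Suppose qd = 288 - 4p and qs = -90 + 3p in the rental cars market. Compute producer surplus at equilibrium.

Producer surplus = 864

Equilibrium: 288 - 4p = -90 + 3p gives p* = 54, q* = 72.
Supply starts at p = 30 (where qs = 0).
PS = ½(54 − 30)(72) = 864.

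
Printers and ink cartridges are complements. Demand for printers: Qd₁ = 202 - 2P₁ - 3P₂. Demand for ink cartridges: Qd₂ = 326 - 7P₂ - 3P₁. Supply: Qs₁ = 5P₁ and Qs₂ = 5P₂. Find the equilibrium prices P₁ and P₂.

Market 1: 202 - 2P₁ - 3P₂ = 5P₁ → 7P₁ + 3P₂ = 202.
Market 2: 12P₂ + 3P₁ = 326.
Eliminating P₂: 12×(1) − 3×(2) gives 75P₁ = 1446, so P₁ = 19.28.
Back-substitute into (2): P₂ = (326 − 3×19.28) / 12 = 1676/75.

P₁ = 19.28, P₂ = 1676/75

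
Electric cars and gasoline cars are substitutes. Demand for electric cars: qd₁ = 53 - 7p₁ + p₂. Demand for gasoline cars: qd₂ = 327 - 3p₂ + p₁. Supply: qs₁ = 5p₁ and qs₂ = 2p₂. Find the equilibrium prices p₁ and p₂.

Market 1: 53 - 7p₁ + p₂ = 5p₁ → 12p₁ - p₂ = 53.
Market 2: 5p₂ - p₁ = 327.
Eliminating p₂: 5×(1) + 1×(2) gives 59p₁ = 592, so p₁ = 592/59.
Back-substitute into (2): p₂ = (327 + 1×592/59) / 5 = 3977/59.

p₁ = 592/59, p₂ = 3977/59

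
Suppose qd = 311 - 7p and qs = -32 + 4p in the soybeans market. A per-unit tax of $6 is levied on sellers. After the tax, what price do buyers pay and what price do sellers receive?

Pre-tax equilibrium: p* = 343/11, q* = 1020/11.
Tax on sellers shifts supply to qs = -32 + 4(p − 6) = -56 + 4p.
311 - 7p = -56 + 4p gives buyer price pb = 367/11; sellers receive ps = 367/11 − 6 = 301/11.
New quantity: q = 311 − 7(367/11) = 852/11.

Buyers pay 367/11, sellers receive 301/11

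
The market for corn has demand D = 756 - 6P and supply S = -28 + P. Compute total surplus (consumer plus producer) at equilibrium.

Total surplus = 4116

Equilibrium: 756 - 6P = -28 + P gives P* = 112, Q* = 84.
Demand choke price: P = 126; supply starts at P = 28.
CS = ½(126 − 112)(84) = 588; PS = ½(112 − 28)(84) = 3528.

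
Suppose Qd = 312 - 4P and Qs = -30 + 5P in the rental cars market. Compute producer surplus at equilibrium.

Equilibrium: 312 - 4P = -30 + 5P gives P* = 38, Q* = 160.
Supply starts at P = 6 (where Qs = 0).
PS = ½(38 − 6)(160) = 2560.

Producer surplus = 2560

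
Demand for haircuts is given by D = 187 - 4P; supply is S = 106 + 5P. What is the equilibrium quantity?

Q* = 151

Set D = S: 187 - 4P = 106 + 5P.
81 = 9P, so P* = 9.
Q* = 187 − 4(9) = 151.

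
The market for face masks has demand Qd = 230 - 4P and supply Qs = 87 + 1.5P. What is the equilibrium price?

Set Qd = Qs: 230 - 4P = 87 + 1.5P.
143 = 5.5P, so P* = 26.
Q* = 230 − 4(26) = 126.

P* = 26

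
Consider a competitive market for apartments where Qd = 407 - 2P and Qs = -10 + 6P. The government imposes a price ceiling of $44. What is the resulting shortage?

Shortage = 65

Equilibrium price would be P* = 52.125, so the ceiling at 44 binds.
At P = 44: Qd = 407 − 2(44) = 319, Qs = -10 + 6(44) = 254.
Shortage = 319 − 254 = 65.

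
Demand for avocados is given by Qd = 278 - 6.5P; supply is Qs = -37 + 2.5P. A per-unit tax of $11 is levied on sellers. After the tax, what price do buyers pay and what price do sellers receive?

Pre-tax equilibrium: P* = 35, Q* = 50.5.
Tax on sellers shifts supply to Qs = -37 + 2.5(P − 11) = -64.5 + 2.5P.
278 - 6.5P = -64.5 + 2.5P gives buyer price Pb = 685/18; sellers receive Ps = 685/18 − 11 = 487/18.
New quantity: Q = 278 − 6.5(685/18) = 1103/36.

Buyers pay 685/18, sellers receive 487/18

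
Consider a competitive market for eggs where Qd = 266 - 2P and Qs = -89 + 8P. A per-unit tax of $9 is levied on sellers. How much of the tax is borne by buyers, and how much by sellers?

Pre-tax equilibrium: P* = 35.5, Q* = 195.
Tax on sellers shifts supply to Qs = -89 + 8(P − 9) = -161 + 8P.
266 - 2P = -161 + 8P gives buyer price Pb = 42.7; sellers receive Ps = 42.7 − 9 = 33.7.
New quantity: Q = 266 − 2(42.7) = 180.6.
Buyer burden = 42.7 − 35.5 = 7.2; seller burden = 35.5 − 33.7 = 1.8.

Buyers bear $7.2, sellers bear $1.8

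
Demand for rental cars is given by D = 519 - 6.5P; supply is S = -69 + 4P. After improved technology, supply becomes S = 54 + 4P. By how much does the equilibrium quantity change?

Original equilibrium: P* = 56, Q* = 155.
New equilibrium: 519 - 6.5P = 54 + 4P, so 465 = 10.5P and P' = 310/7; Q' = 519 − 6.5(310/7) = 1618/7.
Change in quantity: 1618/7 − 155 = 533/7.

ΔQ = 533/7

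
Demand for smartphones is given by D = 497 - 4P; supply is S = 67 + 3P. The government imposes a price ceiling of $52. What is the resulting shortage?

Equilibrium price would be P* = 430/7, so the ceiling at 52 binds.
At P = 52: D = 497 − 4(52) = 289, S = 67 + 3(52) = 223.
Shortage = 289 − 223 = 66.

Shortage = 66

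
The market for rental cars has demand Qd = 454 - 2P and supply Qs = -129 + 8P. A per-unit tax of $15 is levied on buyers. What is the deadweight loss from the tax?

Deadweight loss = 180

Pre-tax equilibrium: P* = 58.3, Q* = 337.4.
Tax on buyers shifts demand to Qd = 454 − 2(P + 15) = 424 - 2P.
424 - 2P = -129 + 8P gives seller price Ps = 55.3; buyers pay Pb = 55.3 + 15 = 70.3.
New quantity: Q = 454 − 2(70.3) = 313.4.
DWL = ½ × 15 × (337.4 − 313.4) = 180.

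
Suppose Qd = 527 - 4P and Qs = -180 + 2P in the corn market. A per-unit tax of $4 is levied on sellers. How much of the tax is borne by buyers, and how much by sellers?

Pre-tax equilibrium: P* = 707/6, Q* = 167/3.
Tax on sellers shifts supply to Qs = -180 + 2(P − 4) = -188 + 2P.
527 - 4P = -188 + 2P gives buyer price Pb = 715/6; sellers receive Ps = 715/6 − 4 = 691/6.
New quantity: Q = 527 − 4(715/6) = 151/3.
Buyer burden = 715/6 − 707/6 = 4/3; seller burden = 707/6 − 691/6 = 8/3.

Buyers bear 4/3, sellers bear 8/3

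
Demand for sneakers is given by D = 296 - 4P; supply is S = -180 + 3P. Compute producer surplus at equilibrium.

Equilibrium: 296 - 4P = -180 + 3P gives P* = 68, Q* = 24.
Supply starts at P = 60 (where S = 0).
PS = ½(68 − 60)(24) = 96.

Producer surplus = 96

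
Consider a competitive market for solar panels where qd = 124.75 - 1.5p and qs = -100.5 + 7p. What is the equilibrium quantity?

q* = 85

Set qd = qs: 124.75 - 1.5p = -100.5 + 7p.
225.25 = 8.5p, so p* = 26.5.
q* = 124.75 − 1.5(26.5) = 85.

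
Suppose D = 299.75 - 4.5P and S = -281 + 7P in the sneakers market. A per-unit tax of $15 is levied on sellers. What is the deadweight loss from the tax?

Deadweight loss = 14175/46

Pre-tax equilibrium: P* = 50.5, Q* = 72.5.
Tax on sellers shifts supply to S = -281 + 7(P − 15) = -386 + 7P.
299.75 - 4.5P = -386 + 7P gives buyer price Pb = 2743/46; sellers receive Ps = 2743/46 − 15 = 2053/46.
New quantity: Q = 299.75 − 4.5(2743/46) = 1445/46.
DWL = ½ × 15 × (72.5 − 1445/46) = 14175/46.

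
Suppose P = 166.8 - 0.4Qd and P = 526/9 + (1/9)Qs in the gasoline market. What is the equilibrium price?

Set the two price expressions equal: 166.8 - 0.4Q = 526/9 + (1/9)Q.
4876/45 = (23/45)Q, so Q* = 212.
P* = 166.8 − (0.4)(212) = 82.

P* = 82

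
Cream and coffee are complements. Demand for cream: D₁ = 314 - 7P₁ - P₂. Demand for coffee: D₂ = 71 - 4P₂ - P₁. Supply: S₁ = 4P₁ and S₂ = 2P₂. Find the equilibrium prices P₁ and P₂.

Market 1: 314 - 7P₁ - P₂ = 4P₁ → 11P₁ + P₂ = 314.
Market 2: 6P₂ + P₁ = 71.
Eliminating P₂: 6×(1) − 1×(2) gives 65P₁ = 1813, so P₁ = 1813/65.
Back-substitute into (2): P₂ = (71 − 1×1813/65) / 6 = 467/65.

P₁ = 1813/65, P₂ = 467/65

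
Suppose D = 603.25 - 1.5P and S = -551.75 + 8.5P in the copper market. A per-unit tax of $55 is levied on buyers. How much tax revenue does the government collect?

Tax revenue = 19793.125

Pre-tax equilibrium: P* = 115.5, Q* = 430.
Tax on buyers shifts demand to D = 603.25 − 1.5(P + 55) = 520.75 - 1.5P.
520.75 - 1.5P = -551.75 + 8.5P gives seller price Ps = 107.25; buyers pay Pb = 107.25 + 55 = 162.25.
New quantity: Q = 603.25 − 1.5(162.25) = 359.875.
Revenue = 55 × 359.875 = 19793.125.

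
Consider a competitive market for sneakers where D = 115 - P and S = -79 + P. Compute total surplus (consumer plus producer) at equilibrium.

Total surplus = 324

Equilibrium: 115 - P = -79 + P gives P* = 97, Q* = 18.
Demand choke price: P = 115; supply starts at P = 79.
CS = ½(115 − 97)(18) = 162; PS = ½(97 − 79)(18) = 162.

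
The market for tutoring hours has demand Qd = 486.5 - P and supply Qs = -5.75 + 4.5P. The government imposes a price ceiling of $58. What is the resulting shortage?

Equilibrium price would be P* = 89.5, so the ceiling at 58 binds.
At P = 58: Qd = 486.5 − 1(58) = 428.5, Qs = -5.75 + 4.5(58) = 255.25.
Shortage = 428.5 − 255.25 = 173.25.

Shortage = 173.25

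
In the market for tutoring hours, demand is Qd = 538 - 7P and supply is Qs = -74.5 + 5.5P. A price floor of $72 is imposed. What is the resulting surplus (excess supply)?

Surplus = 287.5

Equilibrium price would be P* = 49, so the floor at 72 binds.
At P = 72: Qd = 34, Qs = 321.5.
Surplus = 321.5 − 34 = 287.5.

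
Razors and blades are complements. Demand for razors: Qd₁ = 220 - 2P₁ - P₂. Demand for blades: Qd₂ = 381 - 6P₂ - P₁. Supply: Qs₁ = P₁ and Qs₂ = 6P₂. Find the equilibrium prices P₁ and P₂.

Market 1: 220 - 2P₁ - P₂ = P₁ → 3P₁ + P₂ = 220.
Market 2: 12P₂ + P₁ = 381.
Eliminating P₂: 12×(1) − 1×(2) gives 35P₁ = 2259, so P₁ = 2259/35.
Back-substitute into (2): P₂ = (381 − 1×2259/35) / 12 = 923/35.

P₁ = 2259/35, P₂ = 923/35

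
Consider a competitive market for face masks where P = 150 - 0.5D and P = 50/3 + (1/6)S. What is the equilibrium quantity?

Set the two price expressions equal: 150 - 0.5Q = 50/3 + (1/6)Q.
400/3 = (2/3)Q, so Q* = 200.
P* = 150 − (0.5)(200) = 50.

Q* = 200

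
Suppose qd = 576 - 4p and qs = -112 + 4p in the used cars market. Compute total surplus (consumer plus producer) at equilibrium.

Equilibrium: 576 - 4p = -112 + 4p gives p* = 86, q* = 232.
Demand choke price: p = 144; supply starts at p = 28.
CS = ½(144 − 86)(232) = 6728; PS = ½(86 − 28)(232) = 6728.

Total surplus = 13456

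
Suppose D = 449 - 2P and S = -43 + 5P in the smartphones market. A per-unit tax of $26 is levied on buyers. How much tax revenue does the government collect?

Pre-tax equilibrium: P* = 492/7, Q* = 2159/7.
Tax on buyers shifts demand to D = 449 − 2(P + 26) = 397 - 2P.
397 - 2P = -43 + 5P gives seller price Ps = 440/7; buyers pay Pb = 440/7 + 26 = 622/7.
New quantity: Q = 449 − 2(622/7) = 1899/7.
Revenue = 26 × 1899/7 = 49374/7.

Tax revenue = 49374/7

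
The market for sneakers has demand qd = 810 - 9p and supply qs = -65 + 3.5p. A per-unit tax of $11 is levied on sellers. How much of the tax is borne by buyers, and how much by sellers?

Buyers bear $3.08, sellers bear $7.92

Pre-tax equilibrium: p* = 70, q* = 180.
Tax on sellers shifts supply to qs = -65 + 3.5(p − 11) = -103.5 + 3.5p.
810 - 9p = -103.5 + 3.5p gives buyer price pb = 73.08; sellers receive ps = 73.08 − 11 = 62.08.
New quantity: q = 810 − 9(73.08) = 152.28.
Buyer burden = 73.08 − 70 = 3.08; seller burden = 70 − 62.08 = 7.92.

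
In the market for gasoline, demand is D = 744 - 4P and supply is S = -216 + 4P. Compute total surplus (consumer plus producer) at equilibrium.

Equilibrium: 744 - 4P = -216 + 4P gives P* = 120, Q* = 264.
Demand choke price: P = 186; supply starts at P = 54.
CS = ½(186 − 120)(264) = 8712; PS = ½(120 − 54)(264) = 8712.

Total surplus = 17424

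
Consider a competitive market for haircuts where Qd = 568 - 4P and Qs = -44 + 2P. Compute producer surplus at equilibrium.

Equilibrium: 568 - 4P = -44 + 2P gives P* = 102, Q* = 160.
Supply starts at P = 22 (where Qs = 0).
PS = ½(102 − 22)(160) = 6400.

Producer surplus = 6400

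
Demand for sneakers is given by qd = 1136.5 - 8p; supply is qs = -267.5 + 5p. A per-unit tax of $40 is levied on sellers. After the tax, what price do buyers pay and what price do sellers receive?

Buyers pay 1604/13, sellers receive 1084/13

Pre-tax equilibrium: p* = 108, q* = 272.5.
Tax on sellers shifts supply to qs = -267.5 + 5(p − 40) = -467.5 + 5p.
1136.5 - 8p = -467.5 + 5p gives buyer price pb = 1604/13; sellers receive ps = 1604/13 − 40 = 1084/13.
New quantity: q = 1136.5 − 8(1604/13) = 3885/26.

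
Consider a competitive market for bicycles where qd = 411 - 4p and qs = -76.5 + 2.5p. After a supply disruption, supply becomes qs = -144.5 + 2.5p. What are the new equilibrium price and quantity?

Original equilibrium: p* = 75, q* = 111.
New equilibrium: 411 - 4p = -144.5 + 2.5p, so 555.5 = 6.5p and p' = 1111/13; q' = 411 − 4(1111/13) = 899/13.

p' = 1111/13, q' = 899/13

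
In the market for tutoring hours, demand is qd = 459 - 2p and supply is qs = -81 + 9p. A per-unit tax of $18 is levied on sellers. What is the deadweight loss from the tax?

Pre-tax equilibrium: p* = 540/11, q* = 3969/11.
Tax on sellers shifts supply to qs = -81 + 9(p − 18) = -243 + 9p.
459 - 2p = -243 + 9p gives buyer price pb = 702/11; sellers receive ps = 702/11 − 18 = 504/11.
New quantity: q = 459 − 2(702/11) = 3645/11.
DWL = ½ × 18 × (3969/11 − 3645/11) = 2916/11.

Deadweight loss = 2916/11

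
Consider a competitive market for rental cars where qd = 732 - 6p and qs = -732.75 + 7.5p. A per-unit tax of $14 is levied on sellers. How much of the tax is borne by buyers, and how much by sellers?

Pre-tax equilibrium: p* = 108.5, q* = 81.
Tax on sellers shifts supply to qs = -732.75 + 7.5(p − 14) = -837.75 + 7.5p.
732 - 6p = -837.75 + 7.5p gives buyer price pb = 2093/18; sellers receive ps = 2093/18 − 14 = 1841/18.
New quantity: q = 732 − 6(2093/18) = 103/3.
Buyer burden = 2093/18 − 108.5 = 70/9; seller burden = 108.5 − 1841/18 = 56/9.

Buyers bear 70/9, sellers bear 56/9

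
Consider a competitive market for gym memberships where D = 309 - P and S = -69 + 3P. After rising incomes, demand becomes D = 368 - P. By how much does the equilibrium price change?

ΔP = 14.75

Original equilibrium: P* = 94.5, Q* = 214.5.
New equilibrium: 368 - P = -69 + 3P, so 437 = 4P and P' = 109.25; Q' = 368 − 1(109.25) = 258.75.
Change in price: 109.25 − 94.5 = 14.75.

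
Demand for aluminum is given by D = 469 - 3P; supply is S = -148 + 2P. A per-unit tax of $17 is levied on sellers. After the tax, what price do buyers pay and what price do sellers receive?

Pre-tax equilibrium: P* = 123.4, Q* = 98.8.
Tax on sellers shifts supply to S = -148 + 2(P − 17) = -182 + 2P.
469 - 3P = -182 + 2P gives buyer price Pb = 130.2; sellers receive Ps = 130.2 − 17 = 113.2.
New quantity: Q = 469 − 3(130.2) = 78.4.

Buyers pay $130.2, sellers receive $113.2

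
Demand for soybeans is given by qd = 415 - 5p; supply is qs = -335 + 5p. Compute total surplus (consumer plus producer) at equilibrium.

Total surplus = 320

Equilibrium: 415 - 5p = -335 + 5p gives p* = 75, q* = 40.
Demand choke price: p = 83; supply starts at p = 67.
CS = ½(83 − 75)(40) = 160; PS = ½(75 − 67)(40) = 160.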